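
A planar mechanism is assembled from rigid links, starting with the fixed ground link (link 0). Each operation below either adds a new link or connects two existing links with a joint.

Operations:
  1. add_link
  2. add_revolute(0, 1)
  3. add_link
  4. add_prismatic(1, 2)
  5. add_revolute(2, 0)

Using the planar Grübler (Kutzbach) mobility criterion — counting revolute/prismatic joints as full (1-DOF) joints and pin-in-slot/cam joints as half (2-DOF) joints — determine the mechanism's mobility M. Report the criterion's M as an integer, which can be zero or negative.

[1;0;0] (link 0 is ground)
L+ [2;0;0]
R(0,1)∈J1 [2;1;0]
L+ [3;1;0]
P(1,2)∈J1 [3;2;0]
R(2,0)∈J1 [3;3;0]
mobility = 6 − 6 − 0 = 0

M = 0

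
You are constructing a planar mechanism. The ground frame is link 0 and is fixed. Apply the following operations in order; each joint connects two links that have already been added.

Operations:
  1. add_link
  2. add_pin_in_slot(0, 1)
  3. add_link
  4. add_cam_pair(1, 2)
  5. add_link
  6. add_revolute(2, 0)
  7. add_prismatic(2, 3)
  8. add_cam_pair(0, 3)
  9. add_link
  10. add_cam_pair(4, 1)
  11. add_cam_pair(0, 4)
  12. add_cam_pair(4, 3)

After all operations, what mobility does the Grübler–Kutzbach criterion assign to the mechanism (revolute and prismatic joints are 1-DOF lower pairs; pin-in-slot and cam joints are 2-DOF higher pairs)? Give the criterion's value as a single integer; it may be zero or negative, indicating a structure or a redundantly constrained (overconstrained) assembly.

L=1 J1=0 J2=0
add link → L=2 J1=0 J2=0
PS@0,1 dof=2 J2 → L=2 J1=0 J2=1
add link → L=3 J1=0 J2=1
C@1,2 dof=2 J2 → L=3 J1=0 J2=2
add link → L=4 J1=0 J2=2
R@2,0 dof=1 J1 → L=4 J1=1 J2=2
P@2,3 dof=1 J1 → L=4 J1=2 J2=2
C@0,3 dof=2 J2 → L=4 J1=2 J2=3
add link → L=5 J1=2 J2=3
C@4,1 dof=2 J2 → L=5 J1=2 J2=4
C@0,4 dof=2 J2 → L=5 J1=2 J2=5
C@4,3 dof=2 J2 → L=5 J1=2 J2=6
M=3(L−1)−2J1−J2=3·4−2·2−6=2

M = 2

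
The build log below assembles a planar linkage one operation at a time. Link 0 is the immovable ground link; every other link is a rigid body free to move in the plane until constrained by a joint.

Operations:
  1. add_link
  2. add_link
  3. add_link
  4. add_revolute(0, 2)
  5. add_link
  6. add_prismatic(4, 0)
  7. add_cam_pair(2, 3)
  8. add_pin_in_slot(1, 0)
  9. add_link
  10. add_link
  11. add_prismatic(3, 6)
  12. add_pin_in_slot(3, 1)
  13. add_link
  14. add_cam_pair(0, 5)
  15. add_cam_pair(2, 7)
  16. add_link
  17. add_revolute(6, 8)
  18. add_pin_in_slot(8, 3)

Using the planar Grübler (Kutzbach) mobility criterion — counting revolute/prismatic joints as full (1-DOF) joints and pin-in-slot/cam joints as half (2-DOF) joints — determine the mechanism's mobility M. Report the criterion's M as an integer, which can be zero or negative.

link 0 = ground. State L|J1|J2 = 1|0|0
+link1  2|0|0
+link2  3|0|0
+link3  4|0|0
R(0,2) f=1→J1  4|1|0
+link4  5|1|0
P(4,0) f=1→J1  5|2|0
C(2,3) f=2→J2  5|2|1
PS(1,0) f=2→J2  5|2|2
+link5  6|2|2
+link6  7|2|2
P(3,6) f=1→J1  7|3|2
PS(3,1) f=2→J2  7|3|3
+link7  8|3|3
C(0,5) f=2→J2  8|3|4
C(2,7) f=2→J2  8|3|5
+link8  9|3|5
R(6,8) f=1→J1  9|4|5
PS(8,3) f=2→J2  9|4|6
M = 3(9−1)−2·4−6 = 24−8−6 = 10

M = 10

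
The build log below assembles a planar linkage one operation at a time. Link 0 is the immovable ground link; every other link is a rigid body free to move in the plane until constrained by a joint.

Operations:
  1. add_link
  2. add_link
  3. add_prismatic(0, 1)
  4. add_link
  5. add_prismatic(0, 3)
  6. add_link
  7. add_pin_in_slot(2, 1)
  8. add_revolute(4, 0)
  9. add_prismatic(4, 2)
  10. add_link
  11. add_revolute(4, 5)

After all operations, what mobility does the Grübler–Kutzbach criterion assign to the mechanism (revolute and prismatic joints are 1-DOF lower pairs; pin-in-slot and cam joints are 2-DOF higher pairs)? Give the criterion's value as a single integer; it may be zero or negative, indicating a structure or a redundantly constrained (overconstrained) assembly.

M = 4

ground; <1,0,0>
#1 <2,0,0>
#2 <3,0,0>
P:0↔1 J1 <3,1,0>
#3 <4,1,0>
P:0↔3 J1 <4,2,0>
#4 <5,2,0>
PS:2↔1 J2 <5,2,1>
R:4↔0 J1 <5,3,1>
P:4↔2 J1 <5,4,1>
#5 <6,4,1>
R:4↔5 J1 <6,5,1>
3×5 − 2×5 − 1×1 = 4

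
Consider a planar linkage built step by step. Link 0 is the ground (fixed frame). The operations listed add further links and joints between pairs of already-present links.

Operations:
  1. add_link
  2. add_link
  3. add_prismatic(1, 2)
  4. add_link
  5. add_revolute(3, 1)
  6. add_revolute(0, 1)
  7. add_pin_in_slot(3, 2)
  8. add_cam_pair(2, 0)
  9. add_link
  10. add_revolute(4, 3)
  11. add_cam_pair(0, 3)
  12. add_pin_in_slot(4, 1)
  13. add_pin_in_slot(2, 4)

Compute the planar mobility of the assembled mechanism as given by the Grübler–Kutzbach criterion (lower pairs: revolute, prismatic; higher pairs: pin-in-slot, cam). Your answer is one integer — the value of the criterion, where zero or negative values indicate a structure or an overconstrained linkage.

M = -1

ground; <1,0,0>
#1 <2,0,0>
#2 <3,0,0>
P:1↔2 J1 <3,1,0>
#3 <4,1,0>
R:3↔1 J1 <4,2,0>
R:0↔1 J1 <4,3,0>
PS:3↔2 J2 <4,3,1>
C:2↔0 J2 <4,3,2>
#4 <5,3,2>
R:4↔3 J1 <5,4,2>
C:0↔3 J2 <5,4,3>
PS:4↔1 J2 <5,4,4>
PS:2↔4 J2 <5,4,5>
3×4 − 2×4 − 1×5 = -1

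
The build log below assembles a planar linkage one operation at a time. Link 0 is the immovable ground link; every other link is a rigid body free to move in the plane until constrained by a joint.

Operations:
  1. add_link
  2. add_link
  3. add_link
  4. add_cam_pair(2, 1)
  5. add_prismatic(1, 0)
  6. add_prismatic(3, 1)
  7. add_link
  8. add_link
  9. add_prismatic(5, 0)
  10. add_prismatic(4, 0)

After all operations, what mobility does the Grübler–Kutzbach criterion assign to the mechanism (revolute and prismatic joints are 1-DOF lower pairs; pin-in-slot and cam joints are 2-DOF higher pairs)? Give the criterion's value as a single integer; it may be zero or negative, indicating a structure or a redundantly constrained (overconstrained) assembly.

M = 6

(L,J1,J2)=(1,0,0); link0 fixed
link1: (2,0,0)
link2: (3,0,0)
link3: (4,0,0)
C 2-1 [J2]: (4,0,1)
P 1-0 [J1]: (4,1,1)
P 3-1 [J1]: (4,2,1)
link4: (5,2,1)
link5: (6,2,1)
P 5-0 [J1]: (6,3,1)
P 4-0 [J1]: (6,4,1)
Grübler: 3·5 − 2·4 − 1 = 6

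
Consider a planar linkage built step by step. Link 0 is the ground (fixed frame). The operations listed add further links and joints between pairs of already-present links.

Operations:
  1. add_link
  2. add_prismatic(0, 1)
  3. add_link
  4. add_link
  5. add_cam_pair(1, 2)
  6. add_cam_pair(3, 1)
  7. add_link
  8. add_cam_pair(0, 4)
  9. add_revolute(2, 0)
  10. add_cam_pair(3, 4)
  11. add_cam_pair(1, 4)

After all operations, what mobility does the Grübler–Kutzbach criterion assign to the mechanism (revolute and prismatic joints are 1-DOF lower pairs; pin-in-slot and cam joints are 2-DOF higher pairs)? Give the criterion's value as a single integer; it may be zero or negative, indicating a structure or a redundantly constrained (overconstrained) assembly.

M = 3

L=1 J1=0 J2=0
add link → L=2 J1=0 J2=0
P@0,1 dof=1 J1 → L=2 J1=1 J2=0
add link → L=3 J1=1 J2=0
add link → L=4 J1=1 J2=0
C@1,2 dof=2 J2 → L=4 J1=1 J2=1
C@3,1 dof=2 J2 → L=4 J1=1 J2=2
add link → L=5 J1=1 J2=2
C@0,4 dof=2 J2 → L=5 J1=1 J2=3
R@2,0 dof=1 J1 → L=5 J1=2 J2=3
C@3,4 dof=2 J2 → L=5 J1=2 J2=4
C@1,4 dof=2 J2 → L=5 J1=2 J2=5
M=3(L−1)−2J1−J2=3·4−2·2−5=3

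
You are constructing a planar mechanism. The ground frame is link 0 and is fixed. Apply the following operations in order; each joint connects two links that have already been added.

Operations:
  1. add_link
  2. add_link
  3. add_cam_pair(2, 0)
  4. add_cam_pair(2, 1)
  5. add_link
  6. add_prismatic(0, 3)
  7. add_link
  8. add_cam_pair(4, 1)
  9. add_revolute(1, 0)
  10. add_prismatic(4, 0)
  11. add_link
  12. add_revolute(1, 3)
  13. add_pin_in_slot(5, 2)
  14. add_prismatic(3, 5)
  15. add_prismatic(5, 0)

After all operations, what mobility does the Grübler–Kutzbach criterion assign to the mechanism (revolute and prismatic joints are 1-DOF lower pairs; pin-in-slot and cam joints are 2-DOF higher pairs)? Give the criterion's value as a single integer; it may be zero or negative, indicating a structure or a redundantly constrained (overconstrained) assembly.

ground; <1,0,0>
#1 <2,0,0>
#2 <3,0,0>
C:2↔0 J2 <3,0,1>
C:2↔1 J2 <3,0,2>
#3 <4,0,2>
P:0↔3 J1 <4,1,2>
#4 <5,1,2>
C:4↔1 J2 <5,1,3>
R:1↔0 J1 <5,2,3>
P:4↔0 J1 <5,3,3>
#5 <6,3,3>
R:1↔3 J1 <6,4,3>
PS:5↔2 J2 <6,4,4>
P:3↔5 J1 <6,5,4>
P:5↔0 J1 <6,6,4>
3×5 − 2×6 − 1×4 = -1

M = -1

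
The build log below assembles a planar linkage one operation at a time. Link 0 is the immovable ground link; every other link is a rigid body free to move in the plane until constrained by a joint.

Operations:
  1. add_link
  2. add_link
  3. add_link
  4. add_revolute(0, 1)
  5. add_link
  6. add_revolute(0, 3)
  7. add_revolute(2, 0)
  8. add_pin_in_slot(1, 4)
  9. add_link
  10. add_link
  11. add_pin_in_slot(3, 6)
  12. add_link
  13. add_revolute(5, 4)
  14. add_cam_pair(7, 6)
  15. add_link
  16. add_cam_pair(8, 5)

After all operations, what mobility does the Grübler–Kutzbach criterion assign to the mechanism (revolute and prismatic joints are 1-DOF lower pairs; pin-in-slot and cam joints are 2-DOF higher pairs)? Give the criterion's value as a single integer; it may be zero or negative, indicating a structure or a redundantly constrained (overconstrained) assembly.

M = 12

ground; <1,0,0>
#1 <2,0,0>
#2 <3,0,0>
#3 <4,0,0>
R:0↔1 J1 <4,1,0>
#4 <5,1,0>
R:0↔3 J1 <5,2,0>
R:2↔0 J1 <5,3,0>
PS:1↔4 J2 <5,3,1>
#5 <6,3,1>
#6 <7,3,1>
PS:3↔6 J2 <7,3,2>
#7 <8,3,2>
R:5↔4 J1 <8,4,2>
C:7↔6 J2 <8,4,3>
#8 <9,4,3>
C:8↔5 J2 <9,4,4>
3×8 − 2×4 − 1×4 = 12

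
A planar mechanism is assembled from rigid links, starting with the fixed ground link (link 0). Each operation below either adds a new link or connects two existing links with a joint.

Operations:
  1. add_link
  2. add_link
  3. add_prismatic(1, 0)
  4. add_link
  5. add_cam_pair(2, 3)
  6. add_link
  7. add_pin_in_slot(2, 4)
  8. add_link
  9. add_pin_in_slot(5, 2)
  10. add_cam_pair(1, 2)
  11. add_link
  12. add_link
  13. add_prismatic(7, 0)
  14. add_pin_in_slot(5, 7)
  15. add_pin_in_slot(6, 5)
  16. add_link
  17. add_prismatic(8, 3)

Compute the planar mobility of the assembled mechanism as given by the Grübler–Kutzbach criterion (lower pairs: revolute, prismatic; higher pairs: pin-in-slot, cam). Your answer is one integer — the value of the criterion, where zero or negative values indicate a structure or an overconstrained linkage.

L=1 J1=0 J2=0
add link → L=2 J1=0 J2=0
add link → L=3 J1=0 J2=0
P@1,0 dof=1 J1 → L=3 J1=1 J2=0
add link → L=4 J1=1 J2=0
C@2,3 dof=2 J2 → L=4 J1=1 J2=1
add link → L=5 J1=1 J2=1
PS@2,4 dof=2 J2 → L=5 J1=1 J2=2
add link → L=6 J1=1 J2=2
PS@5,2 dof=2 J2 → L=6 J1=1 J2=3
C@1,2 dof=2 J2 → L=6 J1=1 J2=4
add link → L=7 J1=1 J2=4
add link → L=8 J1=1 J2=4
P@7,0 dof=1 J1 → L=8 J1=2 J2=4
PS@5,7 dof=2 J2 → L=8 J1=2 J2=5
PS@6,5 dof=2 J2 → L=8 J1=2 J2=6
add link → L=9 J1=2 J2=6
P@8,3 dof=1 J1 → L=9 J1=3 J2=6
M=3(L−1)−2J1−J2=3·8−2·3−6=12

M = 12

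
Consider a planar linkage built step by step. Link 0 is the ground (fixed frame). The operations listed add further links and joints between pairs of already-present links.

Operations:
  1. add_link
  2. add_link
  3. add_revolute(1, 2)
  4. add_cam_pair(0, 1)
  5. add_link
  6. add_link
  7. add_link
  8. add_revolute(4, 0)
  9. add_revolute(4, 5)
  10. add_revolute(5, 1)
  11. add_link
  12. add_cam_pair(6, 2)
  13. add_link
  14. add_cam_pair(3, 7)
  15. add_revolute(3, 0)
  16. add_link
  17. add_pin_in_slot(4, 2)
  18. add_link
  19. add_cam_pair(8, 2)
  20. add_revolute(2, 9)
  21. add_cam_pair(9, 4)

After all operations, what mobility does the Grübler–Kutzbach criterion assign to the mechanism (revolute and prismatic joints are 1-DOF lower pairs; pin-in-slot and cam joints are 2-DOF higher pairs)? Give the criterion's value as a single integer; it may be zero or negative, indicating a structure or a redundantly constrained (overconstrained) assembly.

M = 9

[1;0;0] (link 0 is ground)
L+ [2;0;0]
L+ [3;0;0]
R(1,2)∈J1 [3;1;0]
C(0,1)∈J2 [3;1;1]
L+ [4;1;1]
L+ [5;1;1]
L+ [6;1;1]
R(4,0)∈J1 [6;2;1]
R(4,5)∈J1 [6;3;1]
R(5,1)∈J1 [6;4;1]
L+ [7;4;1]
C(6,2)∈J2 [7;4;2]
L+ [8;4;2]
C(3,7)∈J2 [8;4;3]
R(3,0)∈J1 [8;5;3]
L+ [9;5;3]
PS(4,2)∈J2 [9;5;4]
L+ [10;5;4]
C(8,2)∈J2 [10;5;5]
R(2,9)∈J1 [10;6;5]
C(9,4)∈J2 [10;6;6]
mobility = 27 − 12 − 6 = 9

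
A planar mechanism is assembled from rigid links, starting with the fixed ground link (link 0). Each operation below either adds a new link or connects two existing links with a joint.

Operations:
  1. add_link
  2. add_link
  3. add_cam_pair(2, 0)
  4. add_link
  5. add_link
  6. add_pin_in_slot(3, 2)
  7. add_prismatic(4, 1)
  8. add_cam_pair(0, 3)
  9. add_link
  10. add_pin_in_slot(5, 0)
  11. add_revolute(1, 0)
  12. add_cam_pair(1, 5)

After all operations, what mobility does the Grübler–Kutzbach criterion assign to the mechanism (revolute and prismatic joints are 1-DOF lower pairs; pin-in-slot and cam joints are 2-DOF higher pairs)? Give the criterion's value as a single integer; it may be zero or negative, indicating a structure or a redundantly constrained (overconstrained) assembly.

[1;0;0] (link 0 is ground)
L+ [2;0;0]
L+ [3;0;0]
C(2,0)∈J2 [3;0;1]
L+ [4;0;1]
L+ [5;0;1]
PS(3,2)∈J2 [5;0;2]
P(4,1)∈J1 [5;1;2]
C(0,3)∈J2 [5;1;3]
L+ [6;1;3]
PS(5,0)∈J2 [6;1;4]
R(1,0)∈J1 [6;2;4]
C(1,5)∈J2 [6;2;5]
mobility = 15 − 4 − 5 = 6

M = 6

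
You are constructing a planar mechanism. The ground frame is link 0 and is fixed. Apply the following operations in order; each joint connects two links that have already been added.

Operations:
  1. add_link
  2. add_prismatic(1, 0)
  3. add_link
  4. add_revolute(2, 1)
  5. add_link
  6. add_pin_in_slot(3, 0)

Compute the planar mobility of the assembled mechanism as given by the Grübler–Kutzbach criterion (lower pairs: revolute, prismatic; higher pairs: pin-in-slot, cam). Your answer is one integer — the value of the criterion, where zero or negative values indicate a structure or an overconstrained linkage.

M = 4

link 0 = ground. State L|J1|J2 = 1|0|0
+link1  2|0|0
P(1,0) f=1→J1  2|1|0
+link2  3|1|0
R(2,1) f=1→J1  3|2|0
+link3  4|2|0
PS(3,0) f=2→J2  4|2|1
M = 3(4−1)−2·2−1 = 9−4−1 = 4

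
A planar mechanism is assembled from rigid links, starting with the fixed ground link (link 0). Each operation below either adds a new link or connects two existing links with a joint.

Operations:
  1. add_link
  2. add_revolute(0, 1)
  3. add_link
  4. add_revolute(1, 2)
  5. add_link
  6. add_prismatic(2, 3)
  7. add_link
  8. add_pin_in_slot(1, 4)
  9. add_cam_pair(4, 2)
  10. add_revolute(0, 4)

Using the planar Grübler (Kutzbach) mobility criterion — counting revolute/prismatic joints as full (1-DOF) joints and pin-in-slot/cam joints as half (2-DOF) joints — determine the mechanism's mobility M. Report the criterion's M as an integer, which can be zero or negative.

L=1 J1=0 J2=0
add link → L=2 J1=0 J2=0
R@0,1 dof=1 J1 → L=2 J1=1 J2=0
add link → L=3 J1=1 J2=0
R@1,2 dof=1 J1 → L=3 J1=2 J2=0
add link → L=4 J1=2 J2=0
P@2,3 dof=1 J1 → L=4 J1=3 J2=0
add link → L=5 J1=3 J2=0
PS@1,4 dof=2 J2 → L=5 J1=3 J2=1
C@4,2 dof=2 J2 → L=5 J1=3 J2=2
R@0,4 dof=1 J1 → L=5 J1=4 J2=2
M=3(L−1)−2J1−J2=3·4−2·4−2=2

M = 2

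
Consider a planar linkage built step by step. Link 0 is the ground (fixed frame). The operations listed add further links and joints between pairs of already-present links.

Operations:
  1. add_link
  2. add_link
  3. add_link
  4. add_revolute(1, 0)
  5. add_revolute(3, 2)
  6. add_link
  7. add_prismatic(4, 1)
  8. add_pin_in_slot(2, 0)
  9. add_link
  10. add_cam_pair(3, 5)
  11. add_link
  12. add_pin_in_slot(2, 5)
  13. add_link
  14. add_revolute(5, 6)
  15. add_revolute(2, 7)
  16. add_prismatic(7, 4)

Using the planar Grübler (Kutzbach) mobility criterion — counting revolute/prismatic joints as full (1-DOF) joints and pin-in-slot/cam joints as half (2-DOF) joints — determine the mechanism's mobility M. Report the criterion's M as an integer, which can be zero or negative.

M = 6

[1;0;0] (link 0 is ground)
L+ [2;0;0]
L+ [3;0;0]
L+ [4;0;0]
R(1,0)∈J1 [4;1;0]
R(3,2)∈J1 [4;2;0]
L+ [5;2;0]
P(4,1)∈J1 [5;3;0]
PS(2,0)∈J2 [5;3;1]
L+ [6;3;1]
C(3,5)∈J2 [6;3;2]
L+ [7;3;2]
PS(2,5)∈J2 [7;3;3]
L+ [8;3;3]
R(5,6)∈J1 [8;4;3]
R(2,7)∈J1 [8;5;3]
P(7,4)∈J1 [8;6;3]
mobility = 21 − 12 − 3 = 6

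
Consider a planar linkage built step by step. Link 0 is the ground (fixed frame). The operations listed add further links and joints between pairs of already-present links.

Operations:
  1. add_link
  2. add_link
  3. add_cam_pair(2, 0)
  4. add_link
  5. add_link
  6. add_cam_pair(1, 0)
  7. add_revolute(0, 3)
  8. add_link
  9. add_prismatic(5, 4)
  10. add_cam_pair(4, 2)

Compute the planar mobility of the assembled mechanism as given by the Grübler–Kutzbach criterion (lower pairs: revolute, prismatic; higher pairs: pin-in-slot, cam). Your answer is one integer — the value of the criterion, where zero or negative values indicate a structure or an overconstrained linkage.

L=1 J1=0 J2=0
add link → L=2 J1=0 J2=0
add link → L=3 J1=0 J2=0
C@2,0 dof=2 J2 → L=3 J1=0 J2=1
add link → L=4 J1=0 J2=1
add link → L=5 J1=0 J2=1
C@1,0 dof=2 J2 → L=5 J1=0 J2=2
R@0,3 dof=1 J1 → L=5 J1=1 J2=2
add link → L=6 J1=1 J2=2
P@5,4 dof=1 J1 → L=6 J1=2 J2=2
C@4,2 dof=2 J2 → L=6 J1=2 J2=3
M=3(L−1)−2J1−J2=3·5−2·2−3=8

M = 8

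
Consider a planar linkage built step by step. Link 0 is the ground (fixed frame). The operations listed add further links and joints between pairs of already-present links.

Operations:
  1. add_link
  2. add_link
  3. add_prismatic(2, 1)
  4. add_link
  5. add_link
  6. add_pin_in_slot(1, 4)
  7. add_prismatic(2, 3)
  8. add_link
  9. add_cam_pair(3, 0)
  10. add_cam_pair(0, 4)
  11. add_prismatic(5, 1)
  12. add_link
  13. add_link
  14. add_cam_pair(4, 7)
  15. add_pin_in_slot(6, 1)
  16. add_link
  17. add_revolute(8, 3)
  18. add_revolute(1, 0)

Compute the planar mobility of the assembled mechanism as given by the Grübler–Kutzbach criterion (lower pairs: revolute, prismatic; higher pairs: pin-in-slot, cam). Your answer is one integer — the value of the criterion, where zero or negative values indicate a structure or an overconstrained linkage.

(L,J1,J2)=(1,0,0); link0 fixed
link1: (2,0,0)
link2: (3,0,0)
P 2-1 [J1]: (3,1,0)
link3: (4,1,0)
link4: (5,1,0)
PS 1-4 [J2]: (5,1,1)
P 2-3 [J1]: (5,2,1)
link5: (6,2,1)
C 3-0 [J2]: (6,2,2)
C 0-4 [J2]: (6,2,3)
P 5-1 [J1]: (6,3,3)
link6: (7,3,3)
link7: (8,3,3)
C 4-7 [J2]: (8,3,4)
PS 6-1 [J2]: (8,3,5)
link8: (9,3,5)
R 8-3 [J1]: (9,4,5)
R 1-0 [J1]: (9,5,5)
Grübler: 3·8 − 2·5 − 5 = 9

M = 9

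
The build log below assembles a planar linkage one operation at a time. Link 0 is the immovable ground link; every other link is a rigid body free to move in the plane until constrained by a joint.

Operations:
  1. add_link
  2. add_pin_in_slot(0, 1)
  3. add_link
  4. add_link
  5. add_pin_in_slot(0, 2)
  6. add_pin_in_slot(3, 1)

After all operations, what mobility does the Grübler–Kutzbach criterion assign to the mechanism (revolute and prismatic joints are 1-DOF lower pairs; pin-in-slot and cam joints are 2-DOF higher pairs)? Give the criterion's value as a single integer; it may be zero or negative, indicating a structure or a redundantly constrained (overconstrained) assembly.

M = 6

[1;0;0] (link 0 is ground)
L+ [2;0;0]
PS(0,1)∈J2 [2;0;1]
L+ [3;0;1]
L+ [4;0;1]
PS(0,2)∈J2 [4;0;2]
PS(3,1)∈J2 [4;0;3]
mobility = 9 − 0 − 3 = 6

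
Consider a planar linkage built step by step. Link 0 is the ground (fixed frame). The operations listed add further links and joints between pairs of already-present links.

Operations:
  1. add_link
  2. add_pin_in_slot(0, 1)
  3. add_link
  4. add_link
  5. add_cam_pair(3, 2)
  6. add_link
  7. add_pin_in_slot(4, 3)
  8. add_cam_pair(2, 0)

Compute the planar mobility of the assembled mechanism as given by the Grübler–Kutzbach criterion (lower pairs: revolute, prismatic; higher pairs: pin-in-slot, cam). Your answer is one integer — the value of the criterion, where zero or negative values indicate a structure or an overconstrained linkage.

ground; <1,0,0>
#1 <2,0,0>
PS:0↔1 J2 <2,0,1>
#2 <3,0,1>
#3 <4,0,1>
C:3↔2 J2 <4,0,2>
#4 <5,0,2>
PS:4↔3 J2 <5,0,3>
C:2↔0 J2 <5,0,4>
3×4 − 2×0 − 1×4 = 8

M = 8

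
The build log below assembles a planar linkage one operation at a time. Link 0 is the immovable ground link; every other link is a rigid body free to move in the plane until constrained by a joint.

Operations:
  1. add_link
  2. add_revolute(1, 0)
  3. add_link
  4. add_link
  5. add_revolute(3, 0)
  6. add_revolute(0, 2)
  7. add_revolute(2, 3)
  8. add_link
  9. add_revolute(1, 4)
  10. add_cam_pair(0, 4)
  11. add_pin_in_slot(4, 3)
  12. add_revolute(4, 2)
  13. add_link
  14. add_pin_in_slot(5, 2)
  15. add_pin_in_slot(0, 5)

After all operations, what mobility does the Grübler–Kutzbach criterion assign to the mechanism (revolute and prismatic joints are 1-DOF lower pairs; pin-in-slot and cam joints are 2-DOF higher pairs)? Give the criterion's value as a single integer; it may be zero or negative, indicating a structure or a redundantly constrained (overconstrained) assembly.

M = -1

[1;0;0] (link 0 is ground)
L+ [2;0;0]
R(1,0)∈J1 [2;1;0]
L+ [3;1;0]
L+ [4;1;0]
R(3,0)∈J1 [4;2;0]
R(0,2)∈J1 [4;3;0]
R(2,3)∈J1 [4;4;0]
L+ [5;4;0]
R(1,4)∈J1 [5;5;0]
C(0,4)∈J2 [5;5;1]
PS(4,3)∈J2 [5;5;2]
R(4,2)∈J1 [5;6;2]
L+ [6;6;2]
PS(5,2)∈J2 [6;6;3]
PS(0,5)∈J2 [6;6;4]
mobility = 15 − 12 − 4 = -1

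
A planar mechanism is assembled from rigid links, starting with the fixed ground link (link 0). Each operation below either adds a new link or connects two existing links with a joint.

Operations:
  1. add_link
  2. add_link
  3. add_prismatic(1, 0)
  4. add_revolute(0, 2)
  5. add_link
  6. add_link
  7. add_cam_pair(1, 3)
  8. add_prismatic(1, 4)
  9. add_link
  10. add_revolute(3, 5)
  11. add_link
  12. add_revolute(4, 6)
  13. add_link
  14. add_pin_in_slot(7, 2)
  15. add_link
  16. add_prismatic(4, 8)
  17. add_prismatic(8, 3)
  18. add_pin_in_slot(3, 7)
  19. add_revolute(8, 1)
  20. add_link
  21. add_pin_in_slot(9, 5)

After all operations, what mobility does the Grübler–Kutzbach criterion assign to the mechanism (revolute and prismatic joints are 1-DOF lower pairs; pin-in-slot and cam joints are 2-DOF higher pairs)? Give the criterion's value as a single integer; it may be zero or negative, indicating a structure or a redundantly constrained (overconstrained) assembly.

M = 7

(L,J1,J2)=(1,0,0); link0 fixed
link1: (2,0,0)
link2: (3,0,0)
P 1-0 [J1]: (3,1,0)
R 0-2 [J1]: (3,2,0)
link3: (4,2,0)
link4: (5,2,0)
C 1-3 [J2]: (5,2,1)
P 1-4 [J1]: (5,3,1)
link5: (6,3,1)
R 3-5 [J1]: (6,4,1)
link6: (7,4,1)
R 4-6 [J1]: (7,5,1)
link7: (8,5,1)
PS 7-2 [J2]: (8,5,2)
link8: (9,5,2)
P 4-8 [J1]: (9,6,2)
P 8-3 [J1]: (9,7,2)
PS 3-7 [J2]: (9,7,3)
R 8-1 [J1]: (9,8,3)
link9: (10,8,3)
PS 9-5 [J2]: (10,8,4)
Grübler: 3·9 − 2·8 − 4 = 7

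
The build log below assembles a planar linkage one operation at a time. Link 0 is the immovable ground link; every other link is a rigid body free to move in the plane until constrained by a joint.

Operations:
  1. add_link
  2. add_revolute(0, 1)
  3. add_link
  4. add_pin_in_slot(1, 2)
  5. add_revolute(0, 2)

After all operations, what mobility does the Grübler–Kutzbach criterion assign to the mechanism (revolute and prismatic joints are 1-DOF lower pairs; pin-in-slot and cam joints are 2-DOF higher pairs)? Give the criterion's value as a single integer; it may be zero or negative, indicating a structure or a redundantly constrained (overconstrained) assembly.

[1;0;0] (link 0 is ground)
L+ [2;0;0]
R(0,1)∈J1 [2;1;0]
L+ [3;1;0]
PS(1,2)∈J2 [3;1;1]
R(0,2)∈J1 [3;2;1]
mobility = 6 − 4 − 1 = 1

M = 1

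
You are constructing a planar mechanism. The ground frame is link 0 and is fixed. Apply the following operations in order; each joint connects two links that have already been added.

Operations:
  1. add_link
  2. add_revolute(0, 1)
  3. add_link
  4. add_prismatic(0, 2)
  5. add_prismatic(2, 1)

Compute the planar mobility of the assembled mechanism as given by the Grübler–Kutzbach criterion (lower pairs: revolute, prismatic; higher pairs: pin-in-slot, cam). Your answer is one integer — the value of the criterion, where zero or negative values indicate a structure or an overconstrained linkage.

M = 0

L=1 J1=0 J2=0
add link → L=2 J1=0 J2=0
R@0,1 dof=1 J1 → L=2 J1=1 J2=0
add link → L=3 J1=1 J2=0
P@0,2 dof=1 J1 → L=3 J1=2 J2=0
P@2,1 dof=1 J1 → L=3 J1=3 J2=0
M=3(L−1)−2J1−J2=3·2−2·3−0=0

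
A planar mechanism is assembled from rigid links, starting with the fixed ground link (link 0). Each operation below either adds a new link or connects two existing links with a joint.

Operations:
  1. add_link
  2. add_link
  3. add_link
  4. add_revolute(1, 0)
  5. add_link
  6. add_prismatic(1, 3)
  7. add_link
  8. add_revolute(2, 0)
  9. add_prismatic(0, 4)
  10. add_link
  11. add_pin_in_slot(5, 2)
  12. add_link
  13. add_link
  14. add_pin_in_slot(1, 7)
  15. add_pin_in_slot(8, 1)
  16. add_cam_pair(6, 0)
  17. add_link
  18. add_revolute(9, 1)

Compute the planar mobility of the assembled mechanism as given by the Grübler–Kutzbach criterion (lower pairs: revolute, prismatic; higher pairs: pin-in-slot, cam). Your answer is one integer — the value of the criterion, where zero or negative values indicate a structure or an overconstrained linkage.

[1;0;0] (link 0 is ground)
L+ [2;0;0]
L+ [3;0;0]
L+ [4;0;0]
R(1,0)∈J1 [4;1;0]
L+ [5;1;0]
P(1,3)∈J1 [5;2;0]
L+ [6;2;0]
R(2,0)∈J1 [6;3;0]
P(0,4)∈J1 [6;4;0]
L+ [7;4;0]
PS(5,2)∈J2 [7;4;1]
L+ [8;4;1]
L+ [9;4;1]
PS(1,7)∈J2 [9;4;2]
PS(8,1)∈J2 [9;4;3]
C(6,0)∈J2 [9;4;4]
L+ [10;4;4]
R(9,1)∈J1 [10;5;4]
mobility = 27 − 10 − 4 = 13

M = 13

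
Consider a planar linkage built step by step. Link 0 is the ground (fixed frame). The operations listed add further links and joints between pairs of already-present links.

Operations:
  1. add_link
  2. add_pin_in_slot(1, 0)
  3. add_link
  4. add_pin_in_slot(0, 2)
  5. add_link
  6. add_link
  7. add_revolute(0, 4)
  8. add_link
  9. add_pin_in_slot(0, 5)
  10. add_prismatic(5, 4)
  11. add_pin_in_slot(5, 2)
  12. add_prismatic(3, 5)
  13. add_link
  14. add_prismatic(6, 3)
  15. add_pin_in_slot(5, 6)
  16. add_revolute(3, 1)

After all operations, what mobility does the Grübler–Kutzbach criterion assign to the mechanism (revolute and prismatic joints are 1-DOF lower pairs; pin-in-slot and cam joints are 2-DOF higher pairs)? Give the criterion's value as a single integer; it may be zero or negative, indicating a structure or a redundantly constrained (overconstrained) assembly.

ground; <1,0,0>
#1 <2,0,0>
PS:1↔0 J2 <2,0,1>
#2 <3,0,1>
PS:0↔2 J2 <3,0,2>
#3 <4,0,2>
#4 <5,0,2>
R:0↔4 J1 <5,1,2>
#5 <6,1,2>
PS:0↔5 J2 <6,1,3>
P:5↔4 J1 <6,2,3>
PS:5↔2 J2 <6,2,4>
P:3↔5 J1 <6,3,4>
#6 <7,3,4>
P:6↔3 J1 <7,4,4>
PS:5↔6 J2 <7,4,5>
R:3↔1 J1 <7,5,5>
3×6 − 2×5 − 1×5 = 3

M = 3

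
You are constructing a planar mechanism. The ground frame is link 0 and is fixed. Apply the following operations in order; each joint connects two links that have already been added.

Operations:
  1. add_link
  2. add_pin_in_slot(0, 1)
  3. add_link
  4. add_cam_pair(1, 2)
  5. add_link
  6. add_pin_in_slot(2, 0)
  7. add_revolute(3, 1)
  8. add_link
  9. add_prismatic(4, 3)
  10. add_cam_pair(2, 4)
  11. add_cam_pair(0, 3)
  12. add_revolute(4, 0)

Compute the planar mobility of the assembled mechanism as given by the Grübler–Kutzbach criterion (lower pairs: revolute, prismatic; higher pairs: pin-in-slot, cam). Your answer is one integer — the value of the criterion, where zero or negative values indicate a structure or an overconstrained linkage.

M = 1

[1;0;0] (link 0 is ground)
L+ [2;0;0]
PS(0,1)∈J2 [2;0;1]
L+ [3;0;1]
C(1,2)∈J2 [3;0;2]
L+ [4;0;2]
PS(2,0)∈J2 [4;0;3]
R(3,1)∈J1 [4;1;3]
L+ [5;1;3]
P(4,3)∈J1 [5;2;3]
C(2,4)∈J2 [5;2;4]
C(0,3)∈J2 [5;2;5]
R(4,0)∈J1 [5;3;5]
mobility = 12 − 6 − 5 = 1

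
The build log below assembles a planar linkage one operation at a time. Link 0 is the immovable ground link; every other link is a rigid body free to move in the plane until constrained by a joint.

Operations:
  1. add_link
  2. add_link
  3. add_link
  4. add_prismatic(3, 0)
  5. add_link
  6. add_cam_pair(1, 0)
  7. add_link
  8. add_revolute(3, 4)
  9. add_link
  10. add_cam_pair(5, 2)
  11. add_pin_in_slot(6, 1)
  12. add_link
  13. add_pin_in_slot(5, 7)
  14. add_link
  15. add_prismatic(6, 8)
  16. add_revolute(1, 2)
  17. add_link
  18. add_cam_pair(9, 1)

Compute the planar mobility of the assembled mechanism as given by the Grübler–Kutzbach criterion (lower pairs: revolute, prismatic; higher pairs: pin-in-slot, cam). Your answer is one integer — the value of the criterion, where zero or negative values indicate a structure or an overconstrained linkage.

M = 14

(L,J1,J2)=(1,0,0); link0 fixed
link1: (2,0,0)
link2: (3,0,0)
link3: (4,0,0)
P 3-0 [J1]: (4,1,0)
link4: (5,1,0)
C 1-0 [J2]: (5,1,1)
link5: (6,1,1)
R 3-4 [J1]: (6,2,1)
link6: (7,2,1)
C 5-2 [J2]: (7,2,2)
PS 6-1 [J2]: (7,2,3)
link7: (8,2,3)
PS 5-7 [J2]: (8,2,4)
link8: (9,2,4)
P 6-8 [J1]: (9,3,4)
R 1-2 [J1]: (9,4,4)
link9: (10,4,4)
C 9-1 [J2]: (10,4,5)
Grübler: 3·9 − 2·4 − 5 = 14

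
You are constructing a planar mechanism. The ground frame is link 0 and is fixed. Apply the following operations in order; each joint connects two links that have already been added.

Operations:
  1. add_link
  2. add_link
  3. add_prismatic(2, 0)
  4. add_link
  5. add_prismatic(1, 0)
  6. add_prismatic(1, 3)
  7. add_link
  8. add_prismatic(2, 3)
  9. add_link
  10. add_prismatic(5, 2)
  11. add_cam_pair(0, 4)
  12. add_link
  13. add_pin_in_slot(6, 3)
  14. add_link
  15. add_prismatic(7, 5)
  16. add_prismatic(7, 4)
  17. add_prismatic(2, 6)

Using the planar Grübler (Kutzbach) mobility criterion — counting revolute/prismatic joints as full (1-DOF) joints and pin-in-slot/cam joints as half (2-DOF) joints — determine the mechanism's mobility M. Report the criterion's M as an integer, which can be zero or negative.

(L,J1,J2)=(1,0,0); link0 fixed
link1: (2,0,0)
link2: (3,0,0)
P 2-0 [J1]: (3,1,0)
link3: (4,1,0)
P 1-0 [J1]: (4,2,0)
P 1-3 [J1]: (4,3,0)
link4: (5,3,0)
P 2-3 [J1]: (5,4,0)
link5: (6,4,0)
P 5-2 [J1]: (6,5,0)
C 0-4 [J2]: (6,5,1)
link6: (7,5,1)
PS 6-3 [J2]: (7,5,2)
link7: (8,5,2)
P 7-5 [J1]: (8,6,2)
P 7-4 [J1]: (8,7,2)
P 2-6 [J1]: (8,8,2)
Grübler: 3·7 − 2·8 − 2 = 3

M = 3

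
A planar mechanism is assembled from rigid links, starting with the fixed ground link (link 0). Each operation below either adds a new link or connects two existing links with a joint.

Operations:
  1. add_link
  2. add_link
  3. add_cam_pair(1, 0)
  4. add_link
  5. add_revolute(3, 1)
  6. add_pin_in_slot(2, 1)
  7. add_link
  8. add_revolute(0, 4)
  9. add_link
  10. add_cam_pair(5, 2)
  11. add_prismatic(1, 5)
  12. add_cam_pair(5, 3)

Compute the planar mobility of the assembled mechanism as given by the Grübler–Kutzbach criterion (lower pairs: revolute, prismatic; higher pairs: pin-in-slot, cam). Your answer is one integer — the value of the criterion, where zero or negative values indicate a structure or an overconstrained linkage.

ground; <1,0,0>
#1 <2,0,0>
#2 <3,0,0>
C:1↔0 J2 <3,0,1>
#3 <4,0,1>
R:3↔1 J1 <4,1,1>
PS:2↔1 J2 <4,1,2>
#4 <5,1,2>
R:0↔4 J1 <5,2,2>
#5 <6,2,2>
C:5↔2 J2 <6,2,3>
P:1↔5 J1 <6,3,3>
C:5↔3 J2 <6,3,4>
3×5 − 2×3 − 1×4 = 5

M = 5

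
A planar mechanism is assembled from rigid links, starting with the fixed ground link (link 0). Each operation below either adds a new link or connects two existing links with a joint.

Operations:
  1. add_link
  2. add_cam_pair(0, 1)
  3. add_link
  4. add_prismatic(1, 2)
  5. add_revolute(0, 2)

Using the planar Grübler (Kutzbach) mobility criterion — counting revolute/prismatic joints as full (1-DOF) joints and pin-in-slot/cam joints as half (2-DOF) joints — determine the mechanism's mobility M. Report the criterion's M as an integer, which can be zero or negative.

M = 1

link 0 = ground. State L|J1|J2 = 1|0|0
+link1  2|0|0
C(0,1) f=2→J2  2|0|1
+link2  3|0|1
P(1,2) f=1→J1  3|1|1
R(0,2) f=1→J1  3|2|1
M = 3(3−1)−2·2−1 = 6−4−1 = 1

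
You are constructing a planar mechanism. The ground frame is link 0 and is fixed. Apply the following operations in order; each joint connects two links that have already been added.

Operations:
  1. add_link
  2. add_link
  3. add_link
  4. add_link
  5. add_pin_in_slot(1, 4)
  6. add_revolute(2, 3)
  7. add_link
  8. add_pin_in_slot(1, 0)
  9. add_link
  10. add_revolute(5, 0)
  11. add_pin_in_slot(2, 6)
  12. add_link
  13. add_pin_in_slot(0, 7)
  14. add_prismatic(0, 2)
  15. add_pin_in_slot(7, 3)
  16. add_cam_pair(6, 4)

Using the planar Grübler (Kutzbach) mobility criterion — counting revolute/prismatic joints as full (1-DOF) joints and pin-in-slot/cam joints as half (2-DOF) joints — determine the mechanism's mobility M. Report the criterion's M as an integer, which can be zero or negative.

M = 9

L=1 J1=0 J2=0
add link → L=2 J1=0 J2=0
add link → L=3 J1=0 J2=0
add link → L=4 J1=0 J2=0
add link → L=5 J1=0 J2=0
PS@1,4 dof=2 J2 → L=5 J1=0 J2=1
R@2,3 dof=1 J1 → L=5 J1=1 J2=1
add link → L=6 J1=1 J2=1
PS@1,0 dof=2 J2 → L=6 J1=1 J2=2
add link → L=7 J1=1 J2=2
R@5,0 dof=1 J1 → L=7 J1=2 J2=2
PS@2,6 dof=2 J2 → L=7 J1=2 J2=3
add link → L=8 J1=2 J2=3
PS@0,7 dof=2 J2 → L=8 J1=2 J2=4
P@0,2 dof=1 J1 → L=8 J1=3 J2=4
PS@7,3 dof=2 J2 → L=8 J1=3 J2=5
C@6,4 dof=2 J2 → L=8 J1=3 J2=6
M=3(L−1)−2J1−J2=3·7−2·3−6=9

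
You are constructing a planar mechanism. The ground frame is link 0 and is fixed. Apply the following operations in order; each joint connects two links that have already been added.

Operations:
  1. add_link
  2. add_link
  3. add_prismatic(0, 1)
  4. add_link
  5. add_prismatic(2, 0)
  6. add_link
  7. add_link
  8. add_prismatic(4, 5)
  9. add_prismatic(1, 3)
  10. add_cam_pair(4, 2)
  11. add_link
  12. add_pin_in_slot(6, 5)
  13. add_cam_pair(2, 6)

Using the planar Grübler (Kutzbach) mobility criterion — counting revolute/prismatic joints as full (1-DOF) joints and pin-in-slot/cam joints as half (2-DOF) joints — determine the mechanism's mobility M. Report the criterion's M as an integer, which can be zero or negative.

[1;0;0] (link 0 is ground)
L+ [2;0;0]
L+ [3;0;0]
P(0,1)∈J1 [3;1;0]
L+ [4;1;0]
P(2,0)∈J1 [4;2;0]
L+ [5;2;0]
L+ [6;2;0]
P(4,5)∈J1 [6;3;0]
P(1,3)∈J1 [6;4;0]
C(4,2)∈J2 [6;4;1]
L+ [7;4;1]
PS(6,5)∈J2 [7;4;2]
C(2,6)∈J2 [7;4;3]
mobility = 18 − 8 − 3 = 7

M = 7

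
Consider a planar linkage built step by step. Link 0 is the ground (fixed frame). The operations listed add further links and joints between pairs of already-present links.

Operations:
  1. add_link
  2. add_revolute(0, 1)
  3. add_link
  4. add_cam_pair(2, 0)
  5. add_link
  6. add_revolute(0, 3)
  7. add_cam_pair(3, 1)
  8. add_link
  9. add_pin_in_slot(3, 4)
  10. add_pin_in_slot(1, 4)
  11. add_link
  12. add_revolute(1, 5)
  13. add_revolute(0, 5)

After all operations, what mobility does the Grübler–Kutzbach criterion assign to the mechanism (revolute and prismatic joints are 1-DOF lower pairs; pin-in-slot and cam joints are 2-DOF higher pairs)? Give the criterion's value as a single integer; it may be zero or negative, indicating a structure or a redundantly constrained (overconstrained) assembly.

link 0 = ground. State L|J1|J2 = 1|0|0
+link1  2|0|0
R(0,1) f=1→J1  2|1|0
+link2  3|1|0
C(2,0) f=2→J2  3|1|1
+link3  4|1|1
R(0,3) f=1→J1  4|2|1
C(3,1) f=2→J2  4|2|2
+link4  5|2|2
PS(3,4) f=2→J2  5|2|3
PS(1,4) f=2→J2  5|2|4
+link5  6|2|4
R(1,5) f=1→J1  6|3|4
R(0,5) f=1→J1  6|4|4
M = 3(6−1)−2·4−4 = 15−8−4 = 3

M = 3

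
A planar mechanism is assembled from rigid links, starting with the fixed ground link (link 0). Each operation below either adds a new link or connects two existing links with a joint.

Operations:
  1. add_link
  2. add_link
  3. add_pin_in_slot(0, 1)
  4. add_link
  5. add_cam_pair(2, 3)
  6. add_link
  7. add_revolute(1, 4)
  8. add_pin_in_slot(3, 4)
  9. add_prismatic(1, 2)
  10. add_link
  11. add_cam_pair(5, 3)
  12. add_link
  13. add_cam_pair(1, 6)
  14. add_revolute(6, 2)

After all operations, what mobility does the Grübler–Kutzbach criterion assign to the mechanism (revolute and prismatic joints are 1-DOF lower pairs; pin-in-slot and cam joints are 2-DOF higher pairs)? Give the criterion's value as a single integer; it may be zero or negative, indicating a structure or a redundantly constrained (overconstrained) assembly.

link 0 = ground. State L|J1|J2 = 1|0|0
+link1  2|0|0
+link2  3|0|0
PS(0,1) f=2→J2  3|0|1
+link3  4|0|1
C(2,3) f=2→J2  4|0|2
+link4  5|0|2
R(1,4) f=1→J1  5|1|2
PS(3,4) f=2→J2  5|1|3
P(1,2) f=1→J1  5|2|3
+link5  6|2|3
C(5,3) f=2→J2  6|2|4
+link6  7|2|4
C(1,6) f=2→J2  7|2|5
R(6,2) f=1→J1  7|3|5
M = 3(7−1)−2·3−5 = 18−6−5 = 7

M = 7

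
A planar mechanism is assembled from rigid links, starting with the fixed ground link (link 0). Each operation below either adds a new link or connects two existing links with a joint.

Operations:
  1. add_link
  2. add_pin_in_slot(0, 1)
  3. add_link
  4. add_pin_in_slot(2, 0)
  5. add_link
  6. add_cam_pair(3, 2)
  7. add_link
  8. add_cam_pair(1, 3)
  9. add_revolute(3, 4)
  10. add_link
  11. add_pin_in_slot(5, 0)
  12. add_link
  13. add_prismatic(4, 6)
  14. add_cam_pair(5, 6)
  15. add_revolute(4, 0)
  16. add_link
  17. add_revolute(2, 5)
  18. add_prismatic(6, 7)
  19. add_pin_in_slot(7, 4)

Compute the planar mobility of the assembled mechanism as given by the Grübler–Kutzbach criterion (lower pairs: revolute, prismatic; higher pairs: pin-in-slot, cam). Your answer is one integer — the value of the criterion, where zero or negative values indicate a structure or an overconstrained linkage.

link 0 = ground. State L|J1|J2 = 1|0|0
+link1  2|0|0
PS(0,1) f=2→J2  2|0|1
+link2  3|0|1
PS(2,0) f=2→J2  3|0|2
+link3  4|0|2
C(3,2) f=2→J2  4|0|3
+link4  5|0|3
C(1,3) f=2→J2  5|0|4
R(3,4) f=1→J1  5|1|4
+link5  6|1|4
PS(5,0) f=2→J2  6|1|5
+link6  7|1|5
P(4,6) f=1→J1  7|2|5
C(5,6) f=2→J2  7|2|6
R(4,0) f=1→J1  7|3|6
+link7  8|3|6
R(2,5) f=1→J1  8|4|6
P(6,7) f=1→J1  8|5|6
PS(7,4) f=2→J2  8|5|7
M = 3(8−1)−2·5−7 = 21−10−7 = 4

M = 4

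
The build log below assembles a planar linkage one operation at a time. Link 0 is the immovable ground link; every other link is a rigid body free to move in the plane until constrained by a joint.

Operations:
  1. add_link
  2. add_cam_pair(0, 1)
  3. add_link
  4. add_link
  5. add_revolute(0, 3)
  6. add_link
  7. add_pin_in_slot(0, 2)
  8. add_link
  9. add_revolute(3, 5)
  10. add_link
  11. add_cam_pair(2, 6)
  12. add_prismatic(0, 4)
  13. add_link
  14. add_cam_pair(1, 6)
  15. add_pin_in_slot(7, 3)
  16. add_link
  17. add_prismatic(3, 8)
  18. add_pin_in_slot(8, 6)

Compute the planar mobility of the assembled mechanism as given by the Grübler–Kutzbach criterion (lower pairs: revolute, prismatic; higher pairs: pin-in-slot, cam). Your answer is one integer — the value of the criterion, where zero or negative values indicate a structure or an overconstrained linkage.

link 0 = ground. State L|J1|J2 = 1|0|0
+link1  2|0|0
C(0,1) f=2→J2  2|0|1
+link2  3|0|1
+link3  4|0|1
R(0,3) f=1→J1  4|1|1
+link4  5|1|1
PS(0,2) f=2→J2  5|1|2
+link5  6|1|2
R(3,5) f=1→J1  6|2|2
+link6  7|2|2
C(2,6) f=2→J2  7|2|3
P(0,4) f=1→J1  7|3|3
+link7  8|3|3
C(1,6) f=2→J2  8|3|4
PS(7,3) f=2→J2  8|3|5
+link8  9|3|5
P(3,8) f=1→J1  9|4|5
PS(8,6) f=2→J2  9|4|6
M = 3(9−1)−2·4−6 = 24−8−6 = 10

M = 10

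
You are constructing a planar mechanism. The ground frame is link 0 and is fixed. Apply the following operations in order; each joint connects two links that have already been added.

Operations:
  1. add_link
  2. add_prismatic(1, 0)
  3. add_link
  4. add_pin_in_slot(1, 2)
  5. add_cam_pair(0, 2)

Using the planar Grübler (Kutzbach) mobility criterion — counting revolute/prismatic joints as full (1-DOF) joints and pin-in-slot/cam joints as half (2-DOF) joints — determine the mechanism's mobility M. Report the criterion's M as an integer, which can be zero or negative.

(L,J1,J2)=(1,0,0); link0 fixed
link1: (2,0,0)
P 1-0 [J1]: (2,1,0)
link2: (3,1,0)
PS 1-2 [J2]: (3,1,1)
C 0-2 [J2]: (3,1,2)
Grübler: 3·2 − 2·1 − 2 = 2

M = 2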